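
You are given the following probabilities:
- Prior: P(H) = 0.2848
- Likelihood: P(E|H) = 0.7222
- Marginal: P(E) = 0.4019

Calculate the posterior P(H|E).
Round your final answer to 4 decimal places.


Using Bayes' theorem:

P(H|E) = P(E|H) × P(H) / P(E)
       = 0.7222 × 0.2848 / 0.4019
       = 0.20568256 / 0.4019
       = 0.5118

The evidence strengthens our belief in H.
Prior: 0.2848 → Posterior: 0.5118


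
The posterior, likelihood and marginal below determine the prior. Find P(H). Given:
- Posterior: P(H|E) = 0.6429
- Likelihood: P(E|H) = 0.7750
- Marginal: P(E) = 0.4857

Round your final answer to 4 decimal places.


From Bayes' theorem: P(H|E) = P(E|H) × P(H) / P(E)

Rearranging for P(H):
P(H) = P(H|E) × P(E) / P(E|H)
     = 0.6429 × 0.4857 / 0.7750
     = 0.31225653 / 0.7750
     = 0.4029


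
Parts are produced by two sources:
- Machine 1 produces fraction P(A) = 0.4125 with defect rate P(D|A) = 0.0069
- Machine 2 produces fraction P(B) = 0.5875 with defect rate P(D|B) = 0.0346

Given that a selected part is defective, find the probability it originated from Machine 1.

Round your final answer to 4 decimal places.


Let A = from Machine 1, D = defective

Given:
- P(A) = 0.4125, P(B) = 0.5875
- P(D|A) = 0.0069, P(D|B) = 0.0346

Step 1: Find P(D)
P(D) = P(D|A)P(A) + P(D|B)P(B)
     = 0.0069 × 0.4125 + 0.0346 × 0.5875
     = 0.00284625 + 0.02032750
     = 0.02317375

Step 2: Apply Bayes' theorem
P(A|D) = P(D|A)P(A) / P(D)
       = 0.00284625 / 0.02317375
       = 0.1228


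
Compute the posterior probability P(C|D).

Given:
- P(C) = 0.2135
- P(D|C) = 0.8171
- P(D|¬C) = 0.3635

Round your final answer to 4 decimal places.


Bayes' theorem: P(C|D) = P(D|C) × P(C) / P(D)

Step 1: Calculate P(D) using law of total probability
P(D) = P(D|C)P(C) + P(D|¬C)P(¬C)
     = 0.8171 × 0.2135 + 0.3635 × 0.7865
     = 0.17445085 + 0.28589275
     = 0.46034360

Step 2: Apply Bayes' theorem
P(C|D) = P(D|C) × P(C) / P(D)
       = 0.17445085 / 0.46034360
       = 0.3790


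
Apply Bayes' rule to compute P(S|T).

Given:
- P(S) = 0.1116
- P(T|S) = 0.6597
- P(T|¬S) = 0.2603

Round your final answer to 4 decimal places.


Bayes' theorem: P(S|T) = P(T|S) × P(S) / P(T)

Step 1: Calculate P(T) using law of total probability
P(T) = P(T|S)P(S) + P(T|¬S)P(¬S)
     = 0.6597 × 0.1116 + 0.2603 × 0.8884
     = 0.07362252 + 0.23125052
     = 0.30487304

Step 2: Apply Bayes' theorem
P(S|T) = P(T|S) × P(S) / P(T)
       = 0.07362252 / 0.30487304
       = 0.2415


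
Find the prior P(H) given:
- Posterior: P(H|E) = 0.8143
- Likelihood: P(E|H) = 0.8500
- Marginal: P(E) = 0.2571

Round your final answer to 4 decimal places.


From Bayes' theorem: P(H|E) = P(E|H) × P(H) / P(E)

Rearranging for P(H):
P(H) = P(H|E) × P(E) / P(E|H)
     = 0.8143 × 0.2571 / 0.8500
     = 0.20935653 / 0.8500
     = 0.2463


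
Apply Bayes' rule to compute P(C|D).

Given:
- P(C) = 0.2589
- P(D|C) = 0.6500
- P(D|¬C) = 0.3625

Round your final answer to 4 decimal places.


Bayes' theorem: P(C|D) = P(D|C) × P(C) / P(D)

Step 1: Calculate P(D) using law of total probability
P(D) = P(D|C)P(C) + P(D|¬C)P(¬C)
     = 0.6500 × 0.2589 + 0.3625 × 0.7411
     = 0.16828500 + 0.26864875
     = 0.43693375

Step 2: Apply Bayes' theorem
P(C|D) = P(D|C) × P(C) / P(D)
       = 0.16828500 / 0.43693375
       = 0.3851


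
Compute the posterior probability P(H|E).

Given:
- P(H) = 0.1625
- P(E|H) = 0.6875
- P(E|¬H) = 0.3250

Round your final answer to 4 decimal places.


Bayes' theorem: P(H|E) = P(E|H) × P(H) / P(E)

Step 1: Calculate P(E) using law of total probability
P(E) = P(E|H)P(H) + P(E|¬H)P(¬H)
     = 0.6875 × 0.1625 + 0.3250 × 0.8375
     = 0.11171875 + 0.27218750
     = 0.38390625

Step 2: Apply Bayes' theorem
P(H|E) = P(E|H) × P(H) / P(E)
       = 0.11171875 / 0.38390625
       = 0.2910


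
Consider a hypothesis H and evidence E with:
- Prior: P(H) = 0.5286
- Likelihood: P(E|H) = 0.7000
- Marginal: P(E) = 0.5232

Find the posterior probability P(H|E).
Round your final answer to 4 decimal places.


Using Bayes' theorem:

P(H|E) = P(E|H) × P(H) / P(E)
       = 0.7000 × 0.5286 / 0.5232
       = 0.37002000 / 0.5232
       = 0.7072

The evidence strengthens our belief in H.
Prior: 0.5286 → Posterior: 0.7072


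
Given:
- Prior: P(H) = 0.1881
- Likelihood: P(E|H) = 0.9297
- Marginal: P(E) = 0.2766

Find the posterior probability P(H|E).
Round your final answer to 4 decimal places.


Using Bayes' theorem:

P(H|E) = P(E|H) × P(H) / P(E)
       = 0.9297 × 0.1881 / 0.2766
       = 0.17487657 / 0.2766
       = 0.6322

The evidence strengthens our belief in H.
Prior: 0.1881 → Posterior: 0.6322


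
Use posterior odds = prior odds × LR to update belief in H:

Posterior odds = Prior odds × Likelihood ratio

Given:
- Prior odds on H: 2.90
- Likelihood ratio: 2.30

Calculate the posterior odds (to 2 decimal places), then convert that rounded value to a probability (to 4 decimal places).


Step 1: Calculate posterior odds
Posterior odds = Prior odds × LR
               = 2.90 × 2.30
               = 6.67

Step 2: Convert to probability
P(H|E) = Posterior odds / (1 + Posterior odds)
       = 6.67 / (1 + 6.67)
       = 6.67 / 7.67
       = 0.8696

The evidence increased P(H) from 0.7436 to 0.8696.


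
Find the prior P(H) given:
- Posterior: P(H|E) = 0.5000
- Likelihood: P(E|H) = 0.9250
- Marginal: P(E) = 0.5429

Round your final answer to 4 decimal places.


From Bayes' theorem: P(H|E) = P(E|H) × P(H) / P(E)

Rearranging for P(H):
P(H) = P(H|E) × P(E) / P(E|H)
     = 0.5000 × 0.5429 / 0.9250
     = 0.27145000 / 0.9250
     = 0.2935


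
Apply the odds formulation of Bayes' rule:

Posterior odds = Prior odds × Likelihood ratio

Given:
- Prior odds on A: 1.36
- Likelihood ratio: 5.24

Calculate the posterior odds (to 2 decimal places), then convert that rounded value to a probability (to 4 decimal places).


Step 1: Calculate posterior odds
Posterior odds = Prior odds × LR
               = 1.36 × 5.24
               = 7.13

Step 2: Convert to probability
P(A|E) = Posterior odds / (1 + Posterior odds)
       = 7.13 / (1 + 7.13)
       = 7.13 / 8.13
       = 0.8770

The evidence increased P(A) from 0.5763 to 0.8770.


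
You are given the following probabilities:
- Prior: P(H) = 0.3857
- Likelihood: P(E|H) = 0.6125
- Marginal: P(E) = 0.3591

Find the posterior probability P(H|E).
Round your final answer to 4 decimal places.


Using Bayes' theorem:

P(H|E) = P(E|H) × P(H) / P(E)
       = 0.6125 × 0.3857 / 0.3591
       = 0.23624125 / 0.3591
       = 0.6579

The evidence strengthens our belief in H.
Prior: 0.3857 → Posterior: 0.6579


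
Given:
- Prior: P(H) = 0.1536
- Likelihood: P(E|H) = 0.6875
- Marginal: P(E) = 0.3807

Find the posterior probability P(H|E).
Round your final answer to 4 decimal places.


Using Bayes' theorem:

P(H|E) = P(E|H) × P(H) / P(E)
       = 0.6875 × 0.1536 / 0.3807
       = 0.10560000 / 0.3807
       = 0.2774

The evidence strengthens our belief in H.
Prior: 0.1536 → Posterior: 0.2774


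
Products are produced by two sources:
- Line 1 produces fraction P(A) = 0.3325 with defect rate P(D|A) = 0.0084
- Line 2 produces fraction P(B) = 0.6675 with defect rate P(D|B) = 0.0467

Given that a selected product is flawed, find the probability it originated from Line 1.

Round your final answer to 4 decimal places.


Let A = from Line 1, D = flawed

Given:
- P(A) = 0.3325, P(B) = 0.6675
- P(D|A) = 0.0084, P(D|B) = 0.0467

Step 1: Find P(D)
P(D) = P(D|A)P(A) + P(D|B)P(B)
     = 0.0084 × 0.3325 + 0.0467 × 0.6675
     = 0.00279300 + 0.03117225
     = 0.03396525

Step 2: Apply Bayes' theorem
P(A|D) = P(D|A)P(A) / P(D)
       = 0.00279300 / 0.03396525
       = 0.0822


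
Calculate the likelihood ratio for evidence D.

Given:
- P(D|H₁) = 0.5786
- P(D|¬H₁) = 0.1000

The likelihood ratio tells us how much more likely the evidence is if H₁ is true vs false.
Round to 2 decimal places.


Likelihood Ratio (LR) = P(D|H₁) / P(D|¬H₁)

LR = 0.5786 / 0.1000
   = 5.79

The evidence is 5.79 times more likely if H₁ is true than if H₁ is false.
LR > 1, so observing D raises the odds in favor of H₁.


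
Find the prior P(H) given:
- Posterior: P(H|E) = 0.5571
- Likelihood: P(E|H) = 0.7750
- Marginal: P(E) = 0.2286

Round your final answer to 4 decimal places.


From Bayes' theorem: P(H|E) = P(E|H) × P(H) / P(E)

Rearranging for P(H):
P(H) = P(H|E) × P(E) / P(E|H)
     = 0.5571 × 0.2286 / 0.7750
     = 0.12735306 / 0.7750
     = 0.1643


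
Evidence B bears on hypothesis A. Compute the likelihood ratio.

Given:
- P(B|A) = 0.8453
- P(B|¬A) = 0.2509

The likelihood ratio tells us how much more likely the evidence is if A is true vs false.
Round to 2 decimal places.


Likelihood Ratio (LR) = P(B|A) / P(B|¬A)

LR = 0.8453 / 0.2509
   = 3.37

The evidence is 3.37 times more likely if A is true than if A is false.
Because LR exceeds 1, B is evidence for A.


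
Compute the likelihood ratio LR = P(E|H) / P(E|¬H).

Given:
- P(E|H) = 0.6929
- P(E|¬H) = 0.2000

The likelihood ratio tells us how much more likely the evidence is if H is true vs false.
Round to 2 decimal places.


Likelihood Ratio (LR) = P(E|H) / P(E|¬H)

LR = 0.6929 / 0.2000
   = 3.46

The evidence is 3.46 times more likely if H is true than if H is false.
Since LR > 1, the evidence supports H over ¬H.


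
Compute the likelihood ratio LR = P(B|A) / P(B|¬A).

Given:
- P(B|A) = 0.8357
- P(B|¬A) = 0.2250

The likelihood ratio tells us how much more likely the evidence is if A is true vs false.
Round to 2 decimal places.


Likelihood Ratio (LR) = P(B|A) / P(B|¬A)

LR = 0.8357 / 0.2250
   = 3.71

The evidence is 3.71 times more likely if A is true than if A is false.
Since LR > 1, the evidence supports A over ¬A.


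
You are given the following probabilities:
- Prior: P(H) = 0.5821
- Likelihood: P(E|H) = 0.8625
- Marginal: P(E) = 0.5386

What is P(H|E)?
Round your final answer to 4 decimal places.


Using Bayes' theorem:

P(H|E) = P(E|H) × P(H) / P(E)
       = 0.8625 × 0.5821 / 0.5386
       = 0.50206125 / 0.5386
       = 0.9322

The evidence strengthens our belief in H.
Prior: 0.5821 → Posterior: 0.9322


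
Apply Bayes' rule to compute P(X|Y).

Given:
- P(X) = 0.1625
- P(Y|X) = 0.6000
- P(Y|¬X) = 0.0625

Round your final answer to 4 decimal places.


Bayes' theorem: P(X|Y) = P(Y|X) × P(X) / P(Y)

Step 1: Calculate P(Y) using law of total probability
P(Y) = P(Y|X)P(X) + P(Y|¬X)P(¬X)
     = 0.6000 × 0.1625 + 0.0625 × 0.8375
     = 0.09750000 + 0.05234375
     = 0.14984375

Step 2: Apply Bayes' theorem
P(X|Y) = P(Y|X) × P(X) / P(Y)
       = 0.09750000 / 0.14984375
       = 0.6507


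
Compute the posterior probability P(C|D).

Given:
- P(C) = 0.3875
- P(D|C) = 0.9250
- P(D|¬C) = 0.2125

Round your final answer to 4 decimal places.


Bayes' theorem: P(C|D) = P(D|C) × P(C) / P(D)

Step 1: Calculate P(D) using law of total probability
P(D) = P(D|C)P(C) + P(D|¬C)P(¬C)
     = 0.9250 × 0.3875 + 0.2125 × 0.6125
     = 0.35843750 + 0.13015625
     = 0.48859375

Step 2: Apply Bayes' theorem
P(C|D) = P(D|C) × P(C) / P(D)
       = 0.35843750 / 0.48859375
       = 0.7336


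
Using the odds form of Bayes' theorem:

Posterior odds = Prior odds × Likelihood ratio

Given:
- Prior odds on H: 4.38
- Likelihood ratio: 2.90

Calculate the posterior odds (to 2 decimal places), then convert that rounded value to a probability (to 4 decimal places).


Step 1: Calculate posterior odds
Posterior odds = Prior odds × LR
               = 4.38 × 2.90
               = 12.70

Step 2: Convert to probability
P(H|E) = Posterior odds / (1 + Posterior odds)
       = 12.70 / (1 + 12.70)
       = 12.70 / 13.70
       = 0.9270

The evidence increased P(H) from 0.8141 to 0.9270.


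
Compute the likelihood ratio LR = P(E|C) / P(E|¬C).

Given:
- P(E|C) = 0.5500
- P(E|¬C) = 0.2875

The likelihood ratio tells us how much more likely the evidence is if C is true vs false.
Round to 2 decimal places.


Likelihood Ratio (LR) = P(E|C) / P(E|¬C)

LR = 0.5500 / 0.2875
   = 1.91

The evidence is 1.91 times more likely if C is true than if C is false.
Because LR exceeds 1, E is evidence for C.


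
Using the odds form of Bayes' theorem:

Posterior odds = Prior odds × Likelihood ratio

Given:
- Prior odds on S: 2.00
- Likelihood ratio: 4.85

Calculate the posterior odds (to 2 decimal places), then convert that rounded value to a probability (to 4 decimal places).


Step 1: Calculate posterior odds
Posterior odds = Prior odds × LR
               = 2.00 × 4.85
               = 9.70

Step 2: Convert to probability
P(S|E) = Posterior odds / (1 + Posterior odds)
       = 9.70 / (1 + 9.70)
       = 9.70 / 10.70
       = 0.9065

The evidence increased P(S) from 0.6667 to 0.9065.


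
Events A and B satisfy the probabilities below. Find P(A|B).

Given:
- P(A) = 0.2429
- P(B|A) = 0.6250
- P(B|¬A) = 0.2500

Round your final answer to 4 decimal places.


Bayes' theorem: P(A|B) = P(B|A) × P(A) / P(B)

Step 1: Calculate P(B) using law of total probability
P(B) = P(B|A)P(A) + P(B|¬A)P(¬A)
     = 0.6250 × 0.2429 + 0.2500 × 0.7571
     = 0.15181250 + 0.18927500
     = 0.34108750

Step 2: Apply Bayes' theorem
P(A|B) = P(B|A) × P(A) / P(B)
       = 0.15181250 / 0.34108750
       = 0.4451


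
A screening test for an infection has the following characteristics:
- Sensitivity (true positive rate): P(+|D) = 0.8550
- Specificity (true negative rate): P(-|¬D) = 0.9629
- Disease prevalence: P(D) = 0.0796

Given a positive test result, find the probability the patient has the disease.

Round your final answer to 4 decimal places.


Let D = has disease, + = positive test

Given:
- P(D) = 0.0796 (prevalence)
- P(+|D) = 0.8550 (sensitivity)
- P(-|¬D) = 0.9629 (specificity)
- P(+|¬D) = 0.0371 (false positive rate = 1 - specificity)

Step 1: Find P(+)
P(+) = P(+|D)P(D) + P(+|¬D)P(¬D)
     = 0.8550 × 0.0796 + 0.0371 × 0.9204
     = 0.06805800 + 0.03414684
     = 0.10220484

Step 2: Apply Bayes' theorem for P(D|+)
P(D|+) = P(+|D)P(D) / P(+)
       = 0.06805800 / 0.10220484
       = 0.6659


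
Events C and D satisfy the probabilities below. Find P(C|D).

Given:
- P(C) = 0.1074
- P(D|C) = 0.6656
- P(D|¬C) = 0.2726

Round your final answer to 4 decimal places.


Bayes' theorem: P(C|D) = P(D|C) × P(C) / P(D)

Step 1: Calculate P(D) using law of total probability
P(D) = P(D|C)P(C) + P(D|¬C)P(¬C)
     = 0.6656 × 0.1074 + 0.2726 × 0.8926
     = 0.07148544 + 0.24332276
     = 0.31480820

Step 2: Apply Bayes' theorem
P(C|D) = P(D|C) × P(C) / P(D)
       = 0.07148544 / 0.31480820
       = 0.2271


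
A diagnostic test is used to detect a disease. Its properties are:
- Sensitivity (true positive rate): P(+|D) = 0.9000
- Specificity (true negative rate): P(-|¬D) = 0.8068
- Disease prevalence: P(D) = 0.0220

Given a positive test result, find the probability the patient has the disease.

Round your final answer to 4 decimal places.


Let D = has disease, + = positive test

Given:
- P(D) = 0.0220 (prevalence)
- P(+|D) = 0.9000 (sensitivity)
- P(-|¬D) = 0.8068 (specificity)
- P(+|¬D) = 0.1932 (false positive rate = 1 - specificity)

Step 1: Find P(+)
P(+) = P(+|D)P(D) + P(+|¬D)P(¬D)
     = 0.9000 × 0.0220 + 0.1932 × 0.9780
     = 0.01980000 + 0.18894960
     = 0.20874960

Step 2: Apply Bayes' theorem for P(D|+)
P(D|+) = P(+|D)P(D) / P(+)
       = 0.01980000 / 0.20874960
       = 0.0949


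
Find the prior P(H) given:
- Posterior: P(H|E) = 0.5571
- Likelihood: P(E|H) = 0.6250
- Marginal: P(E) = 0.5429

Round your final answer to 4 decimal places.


From Bayes' theorem: P(H|E) = P(E|H) × P(H) / P(E)

Rearranging for P(H):
P(H) = P(H|E) × P(E) / P(E|H)
     = 0.5571 × 0.5429 / 0.6250
     = 0.30244959 / 0.6250
     = 0.4839


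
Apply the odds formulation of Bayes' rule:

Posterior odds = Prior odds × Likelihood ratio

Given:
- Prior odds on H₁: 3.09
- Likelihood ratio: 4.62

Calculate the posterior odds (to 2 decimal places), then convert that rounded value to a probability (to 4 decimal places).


Step 1: Calculate posterior odds
Posterior odds = Prior odds × LR
               = 3.09 × 4.62
               = 14.28

Step 2: Convert to probability
P(H₁|E) = Posterior odds / (1 + Posterior odds)
       = 14.28 / (1 + 14.28)
       = 14.28 / 15.28
       = 0.9346

The evidence increased P(H₁) from 0.7555 to 0.9346.


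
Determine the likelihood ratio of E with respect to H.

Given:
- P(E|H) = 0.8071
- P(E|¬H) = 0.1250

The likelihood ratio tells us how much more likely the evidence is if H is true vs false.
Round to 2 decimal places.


Likelihood Ratio (LR) = P(E|H) / P(E|¬H)

LR = 0.8071 / 0.1250
   = 6.46

The evidence is 6.46 times more likely if H is true than if H is false.
LR > 1, so observing E raises the odds in favor of H.


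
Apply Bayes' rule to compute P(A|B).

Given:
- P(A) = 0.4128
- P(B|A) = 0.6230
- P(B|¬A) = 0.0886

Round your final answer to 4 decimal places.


Bayes' theorem: P(A|B) = P(B|A) × P(A) / P(B)

Step 1: Calculate P(B) using law of total probability
P(B) = P(B|A)P(A) + P(B|¬A)P(¬A)
     = 0.6230 × 0.4128 + 0.0886 × 0.5872
     = 0.25717440 + 0.05202592
     = 0.30920032

Step 2: Apply Bayes' theorem
P(A|B) = P(B|A) × P(A) / P(B)
       = 0.25717440 / 0.30920032
       = 0.8317


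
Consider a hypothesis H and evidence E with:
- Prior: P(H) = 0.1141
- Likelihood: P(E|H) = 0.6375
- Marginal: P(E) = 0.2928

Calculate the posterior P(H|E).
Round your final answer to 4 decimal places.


Using Bayes' theorem:

P(H|E) = P(E|H) × P(H) / P(E)
       = 0.6375 × 0.1141 / 0.2928
       = 0.07273875 / 0.2928
       = 0.2484

The evidence strengthens our belief in H.
Prior: 0.1141 → Posterior: 0.2484


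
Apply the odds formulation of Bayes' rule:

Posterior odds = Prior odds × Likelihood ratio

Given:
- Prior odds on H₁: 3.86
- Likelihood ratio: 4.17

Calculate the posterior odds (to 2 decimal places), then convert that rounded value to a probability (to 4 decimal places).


Step 1: Calculate posterior odds
Posterior odds = Prior odds × LR
               = 3.86 × 4.17
               = 16.10

Step 2: Convert to probability
P(H₁|E) = Posterior odds / (1 + Posterior odds)
       = 16.10 / (1 + 16.10)
       = 16.10 / 17.10
       = 0.9415

The evidence increased P(H₁) from 0.7942 to 0.9415.


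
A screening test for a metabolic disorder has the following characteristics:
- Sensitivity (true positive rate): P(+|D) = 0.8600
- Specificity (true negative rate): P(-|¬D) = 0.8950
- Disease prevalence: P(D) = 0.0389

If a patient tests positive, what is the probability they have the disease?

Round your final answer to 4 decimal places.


Let D = has disease, + = positive test

Given:
- P(D) = 0.0389 (prevalence)
- P(+|D) = 0.8600 (sensitivity)
- P(-|¬D) = 0.8950 (specificity)
- P(+|¬D) = 0.1050 (false positive rate = 1 - specificity)

Step 1: Find P(+)
P(+) = P(+|D)P(D) + P(+|¬D)P(¬D)
     = 0.8600 × 0.0389 + 0.1050 × 0.9611
     = 0.03345400 + 0.10091550
     = 0.13436950

Step 2: Apply Bayes' theorem for P(D|+)
P(D|+) = P(+|D)P(D) / P(+)
       = 0.03345400 / 0.13436950
       = 0.2490


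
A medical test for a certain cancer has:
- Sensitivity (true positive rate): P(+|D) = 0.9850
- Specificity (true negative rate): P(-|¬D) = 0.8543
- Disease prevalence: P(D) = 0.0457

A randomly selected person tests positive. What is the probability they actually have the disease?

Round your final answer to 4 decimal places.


Let D = has disease, + = positive test

Given:
- P(D) = 0.0457 (prevalence)
- P(+|D) = 0.9850 (sensitivity)
- P(-|¬D) = 0.8543 (specificity)
- P(+|¬D) = 0.1457 (false positive rate = 1 - specificity)

Step 1: Find P(+)
P(+) = P(+|D)P(D) + P(+|¬D)P(¬D)
     = 0.9850 × 0.0457 + 0.1457 × 0.9543
     = 0.04501450 + 0.13904151
     = 0.18405601

Step 2: Apply Bayes' theorem for P(D|+)
P(D|+) = P(+|D)P(D) / P(+)
       = 0.04501450 / 0.18405601
       = 0.2446


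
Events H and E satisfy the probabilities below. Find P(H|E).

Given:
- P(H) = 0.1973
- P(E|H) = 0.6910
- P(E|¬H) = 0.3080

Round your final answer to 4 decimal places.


Bayes' theorem: P(H|E) = P(E|H) × P(H) / P(E)

Step 1: Calculate P(E) using law of total probability
P(E) = P(E|H)P(H) + P(E|¬H)P(¬H)
     = 0.6910 × 0.1973 + 0.3080 × 0.8027
     = 0.13633430 + 0.24723160
     = 0.38356590

Step 2: Apply Bayes' theorem
P(H|E) = P(E|H) × P(H) / P(E)
       = 0.13633430 / 0.38356590
       = 0.3554


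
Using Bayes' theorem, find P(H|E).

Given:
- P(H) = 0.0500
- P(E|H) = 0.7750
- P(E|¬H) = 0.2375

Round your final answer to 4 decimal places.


Bayes' theorem: P(H|E) = P(E|H) × P(H) / P(E)

Step 1: Calculate P(E) using law of total probability
P(E) = P(E|H)P(H) + P(E|¬H)P(¬H)
     = 0.7750 × 0.0500 + 0.2375 × 0.9500
     = 0.03875000 + 0.22562500
     = 0.26437500

Step 2: Apply Bayes' theorem
P(H|E) = P(E|H) × P(H) / P(E)
       = 0.03875000 / 0.26437500
       = 0.1466


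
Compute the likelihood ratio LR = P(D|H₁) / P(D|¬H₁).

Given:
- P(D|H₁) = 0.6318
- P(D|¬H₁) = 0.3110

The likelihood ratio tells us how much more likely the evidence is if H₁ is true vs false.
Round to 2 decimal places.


Likelihood Ratio (LR) = P(D|H₁) / P(D|¬H₁)

LR = 0.6318 / 0.3110
   = 2.03

The evidence is 2.03 times more likely if H₁ is true than if H₁ is false.
Because LR exceeds 1, D is evidence for H₁.


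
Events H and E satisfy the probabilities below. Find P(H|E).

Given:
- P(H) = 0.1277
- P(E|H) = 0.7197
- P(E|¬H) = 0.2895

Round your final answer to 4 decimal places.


Bayes' theorem: P(H|E) = P(E|H) × P(H) / P(E)

Step 1: Calculate P(E) using law of total probability
P(E) = P(E|H)P(H) + P(E|¬H)P(¬H)
     = 0.7197 × 0.1277 + 0.2895 × 0.8723
     = 0.09190569 + 0.25253085
     = 0.34443654

Step 2: Apply Bayes' theorem
P(H|E) = P(E|H) × P(H) / P(E)
       = 0.09190569 / 0.34443654
       = 0.2668


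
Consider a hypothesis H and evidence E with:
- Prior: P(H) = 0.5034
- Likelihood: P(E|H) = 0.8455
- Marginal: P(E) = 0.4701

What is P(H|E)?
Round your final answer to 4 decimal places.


Using Bayes' theorem:

P(H|E) = P(E|H) × P(H) / P(E)
       = 0.8455 × 0.5034 / 0.4701
       = 0.42562470 / 0.4701
       = 0.9054

The evidence strengthens our belief in H.
Prior: 0.5034 → Posterior: 0.9054


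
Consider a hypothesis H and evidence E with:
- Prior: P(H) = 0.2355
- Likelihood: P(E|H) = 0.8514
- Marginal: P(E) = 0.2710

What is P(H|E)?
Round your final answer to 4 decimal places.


Using Bayes' theorem:

P(H|E) = P(E|H) × P(H) / P(E)
       = 0.8514 × 0.2355 / 0.2710
       = 0.20050470 / 0.2710
       = 0.7399

The evidence strengthens our belief in H.
Prior: 0.2355 → Posterior: 0.7399


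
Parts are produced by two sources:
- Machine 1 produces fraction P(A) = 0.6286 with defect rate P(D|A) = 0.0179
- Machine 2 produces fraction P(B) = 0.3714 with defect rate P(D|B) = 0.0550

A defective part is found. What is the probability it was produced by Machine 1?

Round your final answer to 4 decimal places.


Let A = from Machine 1, D = defective

Given:
- P(A) = 0.6286, P(B) = 0.3714
- P(D|A) = 0.0179, P(D|B) = 0.0550

Step 1: Find P(D)
P(D) = P(D|A)P(A) + P(D|B)P(B)
     = 0.0179 × 0.6286 + 0.0550 × 0.3714
     = 0.01125194 + 0.02042700
     = 0.03167894

Step 2: Apply Bayes' theorem
P(A|D) = P(D|A)P(A) / P(D)
       = 0.01125194 / 0.03167894
       = 0.3552


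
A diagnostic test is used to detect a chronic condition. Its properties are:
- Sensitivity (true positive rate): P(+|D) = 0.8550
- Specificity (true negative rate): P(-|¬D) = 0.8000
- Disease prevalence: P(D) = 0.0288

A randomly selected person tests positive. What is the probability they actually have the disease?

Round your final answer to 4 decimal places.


Let D = has disease, + = positive test

Given:
- P(D) = 0.0288 (prevalence)
- P(+|D) = 0.8550 (sensitivity)
- P(-|¬D) = 0.8000 (specificity)
- P(+|¬D) = 0.2000 (false positive rate = 1 - specificity)

Step 1: Find P(+)
P(+) = P(+|D)P(D) + P(+|¬D)P(¬D)
     = 0.8550 × 0.0288 + 0.2000 × 0.9712
     = 0.02462400 + 0.19424000
     = 0.21886400

Step 2: Apply Bayes' theorem for P(D|+)
P(D|+) = P(+|D)P(D) / P(+)
       = 0.02462400 / 0.21886400
       = 0.1125


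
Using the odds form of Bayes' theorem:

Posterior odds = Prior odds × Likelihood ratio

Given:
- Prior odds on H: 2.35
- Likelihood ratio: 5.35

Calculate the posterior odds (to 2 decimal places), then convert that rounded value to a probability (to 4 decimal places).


Step 1: Calculate posterior odds
Posterior odds = Prior odds × LR
               = 2.35 × 5.35
               = 12.57

Step 2: Convert to probability
P(H|E) = Posterior odds / (1 + Posterior odds)
       = 12.57 / (1 + 12.57)
       = 12.57 / 13.57
       = 0.9263

The evidence increased P(H) from 0.7015 to 0.9263.


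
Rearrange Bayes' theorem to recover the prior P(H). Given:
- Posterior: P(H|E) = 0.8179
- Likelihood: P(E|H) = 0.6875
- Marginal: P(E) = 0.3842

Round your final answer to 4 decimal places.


From Bayes' theorem: P(H|E) = P(E|H) × P(H) / P(E)

Rearranging for P(H):
P(H) = P(H|E) × P(E) / P(E|H)
     = 0.8179 × 0.3842 / 0.6875
     = 0.31423718 / 0.6875
     = 0.4571


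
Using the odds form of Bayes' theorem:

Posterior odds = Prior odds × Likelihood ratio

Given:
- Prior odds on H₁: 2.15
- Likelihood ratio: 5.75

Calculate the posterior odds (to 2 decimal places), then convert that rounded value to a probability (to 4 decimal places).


Step 1: Calculate posterior odds
Posterior odds = Prior odds × LR
               = 2.15 × 5.75
               = 12.36

Step 2: Convert to probability
P(H₁|E) = Posterior odds / (1 + Posterior odds)
       = 12.36 / (1 + 12.36)
       = 12.36 / 13.36
       = 0.9251

The evidence increased P(H₁) from 0.6825 to 0.9251.


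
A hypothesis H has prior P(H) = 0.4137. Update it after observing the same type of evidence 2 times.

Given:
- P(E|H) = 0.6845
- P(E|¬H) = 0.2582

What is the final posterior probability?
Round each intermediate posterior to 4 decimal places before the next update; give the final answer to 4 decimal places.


Sequential Bayesian updating:

Initial prior: P(H) = 0.4137

Update 1:
  P(E) = 0.6845 × 0.4137 + 0.2582 × 0.5863 = 0.28317765 + 0.15138266 = 0.43456031
  P(H|E) = 0.28317765 / 0.43456031 = 0.6516

Update 2:
  P(E) = 0.6845 × 0.6516 + 0.2582 × 0.3484 = 0.44602020 + 0.08995688 = 0.53597708
  P(H|E) = 0.44602020 / 0.53597708 = 0.8322

Final posterior: 0.8322


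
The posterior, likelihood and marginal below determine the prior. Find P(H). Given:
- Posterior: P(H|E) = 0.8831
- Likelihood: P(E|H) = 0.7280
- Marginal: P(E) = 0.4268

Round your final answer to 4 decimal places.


From Bayes' theorem: P(H|E) = P(E|H) × P(H) / P(E)

Rearranging for P(H):
P(H) = P(H|E) × P(E) / P(E|H)
     = 0.8831 × 0.4268 / 0.7280
     = 0.37690708 / 0.7280
     = 0.5177


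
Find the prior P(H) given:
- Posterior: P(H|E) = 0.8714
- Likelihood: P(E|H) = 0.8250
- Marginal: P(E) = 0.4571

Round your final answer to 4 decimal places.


From Bayes' theorem: P(H|E) = P(E|H) × P(H) / P(E)

Rearranging for P(H):
P(H) = P(H|E) × P(E) / P(E|H)
     = 0.8714 × 0.4571 / 0.8250
     = 0.39831694 / 0.8250
     = 0.4828


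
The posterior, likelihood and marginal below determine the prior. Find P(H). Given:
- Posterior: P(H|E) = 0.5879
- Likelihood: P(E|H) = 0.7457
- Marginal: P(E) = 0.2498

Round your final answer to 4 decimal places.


From Bayes' theorem: P(H|E) = P(E|H) × P(H) / P(E)

Rearranging for P(H):
P(H) = P(H|E) × P(E) / P(E|H)
     = 0.5879 × 0.2498 / 0.7457
     = 0.14685742 / 0.7457
     = 0.1969


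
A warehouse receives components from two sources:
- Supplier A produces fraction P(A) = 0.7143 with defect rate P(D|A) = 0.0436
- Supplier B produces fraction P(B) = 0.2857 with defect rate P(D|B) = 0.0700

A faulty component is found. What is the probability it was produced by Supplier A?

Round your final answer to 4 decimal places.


Let A = from Supplier A, D = faulty

Given:
- P(A) = 0.7143, P(B) = 0.2857
- P(D|A) = 0.0436, P(D|B) = 0.0700

Step 1: Find P(D)
P(D) = P(D|A)P(A) + P(D|B)P(B)
     = 0.0436 × 0.7143 + 0.0700 × 0.2857
     = 0.03114348 + 0.01999900
     = 0.05114248

Step 2: Apply Bayes' theorem
P(A|D) = P(D|A)P(A) / P(D)
       = 0.03114348 / 0.05114248
       = 0.6090


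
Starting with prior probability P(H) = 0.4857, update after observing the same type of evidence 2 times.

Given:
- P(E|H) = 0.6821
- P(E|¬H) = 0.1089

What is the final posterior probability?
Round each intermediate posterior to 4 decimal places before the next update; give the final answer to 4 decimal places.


Sequential Bayesian updating:

Initial prior: P(H) = 0.4857

Update 1:
  P(E) = 0.6821 × 0.4857 + 0.1089 × 0.5143 = 0.33129597 + 0.05600727 = 0.38730324
  P(H|E) = 0.33129597 / 0.38730324 = 0.8554

Update 2:
  P(E) = 0.6821 × 0.8554 + 0.1089 × 0.1446 = 0.58346834 + 0.01574694 = 0.59921528
  P(H|E) = 0.58346834 / 0.59921528 = 0.9737

Final posterior: 0.9737


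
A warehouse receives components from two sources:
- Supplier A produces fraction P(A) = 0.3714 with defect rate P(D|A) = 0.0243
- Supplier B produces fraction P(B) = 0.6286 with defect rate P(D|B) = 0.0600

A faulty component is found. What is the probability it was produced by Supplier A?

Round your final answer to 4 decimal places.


Let A = from Supplier A, D = faulty

Given:
- P(A) = 0.3714, P(B) = 0.6286
- P(D|A) = 0.0243, P(D|B) = 0.0600

Step 1: Find P(D)
P(D) = P(D|A)P(A) + P(D|B)P(B)
     = 0.0243 × 0.3714 + 0.0600 × 0.6286
     = 0.00902502 + 0.03771600
     = 0.04674102

Step 2: Apply Bayes' theorem
P(A|D) = P(D|A)P(A) / P(D)
       = 0.00902502 / 0.04674102
       = 0.1931


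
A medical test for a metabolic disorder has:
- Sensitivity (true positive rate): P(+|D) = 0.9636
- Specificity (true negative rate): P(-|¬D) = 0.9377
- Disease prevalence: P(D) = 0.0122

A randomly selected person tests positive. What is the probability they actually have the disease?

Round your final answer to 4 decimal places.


Let D = has disease, + = positive test

Given:
- P(D) = 0.0122 (prevalence)
- P(+|D) = 0.9636 (sensitivity)
- P(-|¬D) = 0.9377 (specificity)
- P(+|¬D) = 0.0623 (false positive rate = 1 - specificity)

Step 1: Find P(+)
P(+) = P(+|D)P(D) + P(+|¬D)P(¬D)
     = 0.9636 × 0.0122 + 0.0623 × 0.9878
     = 0.01175592 + 0.06153994
     = 0.07329586

Step 2: Apply Bayes' theorem for P(D|+)
P(D|+) = P(+|D)P(D) / P(+)
       = 0.01175592 / 0.07329586
       = 0.1604


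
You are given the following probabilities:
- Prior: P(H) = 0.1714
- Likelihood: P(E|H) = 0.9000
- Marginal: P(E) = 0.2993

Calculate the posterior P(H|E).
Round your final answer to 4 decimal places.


Using Bayes' theorem:

P(H|E) = P(E|H) × P(H) / P(E)
       = 0.9000 × 0.1714 / 0.2993
       = 0.15426000 / 0.2993
       = 0.5154

The evidence strengthens our belief in H.
Prior: 0.1714 → Posterior: 0.5154


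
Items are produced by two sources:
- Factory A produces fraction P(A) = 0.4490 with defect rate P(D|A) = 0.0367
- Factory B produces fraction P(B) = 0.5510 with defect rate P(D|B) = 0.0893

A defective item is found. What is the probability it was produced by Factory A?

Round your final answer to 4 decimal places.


Let A = from Factory A, D = defective

Given:
- P(A) = 0.4490, P(B) = 0.5510
- P(D|A) = 0.0367, P(D|B) = 0.0893

Step 1: Find P(D)
P(D) = P(D|A)P(A) + P(D|B)P(B)
     = 0.0367 × 0.4490 + 0.0893 × 0.5510
     = 0.01647830 + 0.04920430
     = 0.06568260

Step 2: Apply Bayes' theorem
P(A|D) = P(D|A)P(A) / P(D)
       = 0.01647830 / 0.06568260
       = 0.2509


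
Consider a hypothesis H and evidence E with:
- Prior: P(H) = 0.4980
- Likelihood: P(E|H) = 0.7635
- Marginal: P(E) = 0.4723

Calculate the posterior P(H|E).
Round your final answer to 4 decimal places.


Using Bayes' theorem:

P(H|E) = P(E|H) × P(H) / P(E)
       = 0.7635 × 0.4980 / 0.4723
       = 0.38022300 / 0.4723
       = 0.8050

The evidence strengthens our belief in H.
Prior: 0.4980 → Posterior: 0.8050


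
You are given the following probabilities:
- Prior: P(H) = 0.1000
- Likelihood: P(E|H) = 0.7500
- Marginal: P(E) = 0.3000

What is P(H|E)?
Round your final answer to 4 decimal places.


Using Bayes' theorem:

P(H|E) = P(E|H) × P(H) / P(E)
       = 0.7500 × 0.1000 / 0.3000
       = 0.07500000 / 0.3000
       = 0.2500

The evidence strengthens our belief in H.
Prior: 0.1000 → Posterior: 0.2500


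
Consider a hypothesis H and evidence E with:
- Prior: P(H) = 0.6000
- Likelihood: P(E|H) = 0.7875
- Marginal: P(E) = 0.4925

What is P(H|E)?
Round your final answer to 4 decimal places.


Using Bayes' theorem:

P(H|E) = P(E|H) × P(H) / P(E)
       = 0.7875 × 0.6000 / 0.4925
       = 0.47250000 / 0.4925
       = 0.9594

The evidence strengthens our belief in H.
Prior: 0.6000 → Posterior: 0.9594


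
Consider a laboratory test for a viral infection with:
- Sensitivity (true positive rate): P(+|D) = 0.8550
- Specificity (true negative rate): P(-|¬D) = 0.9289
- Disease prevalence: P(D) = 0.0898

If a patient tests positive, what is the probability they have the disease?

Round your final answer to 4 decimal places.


Let D = has disease, + = positive test

Given:
- P(D) = 0.0898 (prevalence)
- P(+|D) = 0.8550 (sensitivity)
- P(-|¬D) = 0.9289 (specificity)
- P(+|¬D) = 0.0711 (false positive rate = 1 - specificity)

Step 1: Find P(+)
P(+) = P(+|D)P(D) + P(+|¬D)P(¬D)
     = 0.8550 × 0.0898 + 0.0711 × 0.9102
     = 0.07677900 + 0.06471522
     = 0.14149422

Step 2: Apply Bayes' theorem for P(D|+)
P(D|+) = P(+|D)P(D) / P(+)
       = 0.07677900 / 0.14149422
       = 0.5426


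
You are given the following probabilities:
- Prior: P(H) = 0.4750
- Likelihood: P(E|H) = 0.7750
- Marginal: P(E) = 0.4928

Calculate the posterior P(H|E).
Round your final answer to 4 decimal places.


Using Bayes' theorem:

P(H|E) = P(E|H) × P(H) / P(E)
       = 0.7750 × 0.4750 / 0.4928
       = 0.36812500 / 0.4928
       = 0.7470

The evidence strengthens our belief in H.
Prior: 0.4750 → Posterior: 0.7470


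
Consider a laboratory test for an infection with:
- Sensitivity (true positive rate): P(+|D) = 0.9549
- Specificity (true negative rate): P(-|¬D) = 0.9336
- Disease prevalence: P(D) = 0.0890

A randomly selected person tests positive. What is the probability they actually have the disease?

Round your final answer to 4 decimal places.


Let D = has disease, + = positive test

Given:
- P(D) = 0.0890 (prevalence)
- P(+|D) = 0.9549 (sensitivity)
- P(-|¬D) = 0.9336 (specificity)
- P(+|¬D) = 0.0664 (false positive rate = 1 - specificity)

Step 1: Find P(+)
P(+) = P(+|D)P(D) + P(+|¬D)P(¬D)
     = 0.9549 × 0.0890 + 0.0664 × 0.9110
     = 0.08498610 + 0.06049040
     = 0.14547650

Step 2: Apply Bayes' theorem for P(D|+)
P(D|+) = P(+|D)P(D) / P(+)
       = 0.08498610 / 0.14547650
       = 0.5842


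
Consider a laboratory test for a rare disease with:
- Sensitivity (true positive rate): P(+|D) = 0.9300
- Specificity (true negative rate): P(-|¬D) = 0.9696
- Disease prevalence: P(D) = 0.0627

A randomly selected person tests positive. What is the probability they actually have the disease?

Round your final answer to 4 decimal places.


Let D = has disease, + = positive test

Given:
- P(D) = 0.0627 (prevalence)
- P(+|D) = 0.9300 (sensitivity)
- P(-|¬D) = 0.9696 (specificity)
- P(+|¬D) = 0.0304 (false positive rate = 1 - specificity)

Step 1: Find P(+)
P(+) = P(+|D)P(D) + P(+|¬D)P(¬D)
     = 0.9300 × 0.0627 + 0.0304 × 0.9373
     = 0.05831100 + 0.02849392
     = 0.08680492

Step 2: Apply Bayes' theorem for P(D|+)
P(D|+) = P(+|D)P(D) / P(+)
       = 0.05831100 / 0.08680492
       = 0.6717


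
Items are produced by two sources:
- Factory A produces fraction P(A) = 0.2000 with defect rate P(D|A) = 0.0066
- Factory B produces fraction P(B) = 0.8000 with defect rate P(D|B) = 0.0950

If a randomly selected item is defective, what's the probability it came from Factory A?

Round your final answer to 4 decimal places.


Let A = from Factory A, D = defective

Given:
- P(A) = 0.2000, P(B) = 0.8000
- P(D|A) = 0.0066, P(D|B) = 0.0950

Step 1: Find P(D)
P(D) = P(D|A)P(A) + P(D|B)P(B)
     = 0.0066 × 0.2000 + 0.0950 × 0.8000
     = 0.00132000 + 0.07600000
     = 0.07732000

Step 2: Apply Bayes' theorem
P(A|D) = P(D|A)P(A) / P(D)
       = 0.00132000 / 0.07732000
       = 0.0171


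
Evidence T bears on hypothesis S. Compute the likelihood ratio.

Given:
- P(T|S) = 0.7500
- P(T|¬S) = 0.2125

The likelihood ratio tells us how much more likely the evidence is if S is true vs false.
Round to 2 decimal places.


Likelihood Ratio (LR) = P(T|S) / P(T|¬S)

LR = 0.7500 / 0.2125
   = 3.53

The evidence is 3.53 times more likely if S is true than if S is false.
Since LR > 1, the evidence supports S over ¬S.


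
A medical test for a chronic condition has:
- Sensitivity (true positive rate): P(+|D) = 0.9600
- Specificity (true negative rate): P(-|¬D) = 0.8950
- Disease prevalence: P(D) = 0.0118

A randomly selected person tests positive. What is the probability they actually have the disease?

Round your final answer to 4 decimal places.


Let D = has disease, + = positive test

Given:
- P(D) = 0.0118 (prevalence)
- P(+|D) = 0.9600 (sensitivity)
- P(-|¬D) = 0.8950 (specificity)
- P(+|¬D) = 0.1050 (false positive rate = 1 - specificity)

Step 1: Find P(+)
P(+) = P(+|D)P(D) + P(+|¬D)P(¬D)
     = 0.9600 × 0.0118 + 0.1050 × 0.9882
     = 0.01132800 + 0.10376100
     = 0.11508900

Step 2: Apply Bayes' theorem for P(D|+)
P(D|+) = P(+|D)P(D) / P(+)
       = 0.01132800 / 0.11508900
       = 0.0984


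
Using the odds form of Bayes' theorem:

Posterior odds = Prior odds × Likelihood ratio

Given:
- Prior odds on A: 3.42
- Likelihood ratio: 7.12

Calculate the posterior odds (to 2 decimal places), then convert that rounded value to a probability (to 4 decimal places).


Step 1: Calculate posterior odds
Posterior odds = Prior odds × LR
               = 3.42 × 7.12
               = 24.35

Step 2: Convert to probability
P(A|E) = Posterior odds / (1 + Posterior odds)
       = 24.35 / (1 + 24.35)
       = 24.35 / 25.35
       = 0.9606

The evidence increased P(A) from 0.7738 to 0.9606.


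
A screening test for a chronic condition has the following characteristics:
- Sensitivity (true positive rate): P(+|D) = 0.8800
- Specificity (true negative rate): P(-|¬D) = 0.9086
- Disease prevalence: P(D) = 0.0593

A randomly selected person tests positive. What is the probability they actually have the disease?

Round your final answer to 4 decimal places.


Let D = has disease, + = positive test

Given:
- P(D) = 0.0593 (prevalence)
- P(+|D) = 0.8800 (sensitivity)
- P(-|¬D) = 0.9086 (specificity)
- P(+|¬D) = 0.0914 (false positive rate = 1 - specificity)

Step 1: Find P(+)
P(+) = P(+|D)P(D) + P(+|¬D)P(¬D)
     = 0.8800 × 0.0593 + 0.0914 × 0.9407
     = 0.05218400 + 0.08597998
     = 0.13816398

Step 2: Apply Bayes' theorem for P(D|+)
P(D|+) = P(+|D)P(D) / P(+)
       = 0.05218400 / 0.13816398
       = 0.3777


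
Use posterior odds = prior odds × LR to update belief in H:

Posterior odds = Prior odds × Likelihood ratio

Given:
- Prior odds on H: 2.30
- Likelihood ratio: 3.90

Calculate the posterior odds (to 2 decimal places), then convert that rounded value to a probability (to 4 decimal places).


Step 1: Calculate posterior odds
Posterior odds = Prior odds × LR
               = 2.30 × 3.90
               = 8.97

Step 2: Convert to probability
P(H|E) = Posterior odds / (1 + Posterior odds)
       = 8.97 / (1 + 8.97)
       = 8.97 / 9.97
       = 0.8997

The evidence increased P(H) from 0.6970 to 0.8997.


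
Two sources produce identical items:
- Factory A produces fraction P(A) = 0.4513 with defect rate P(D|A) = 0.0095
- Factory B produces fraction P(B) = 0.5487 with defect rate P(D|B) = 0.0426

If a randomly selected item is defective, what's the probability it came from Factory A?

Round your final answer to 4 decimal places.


Let A = from Factory A, D = defective

Given:
- P(A) = 0.4513, P(B) = 0.5487
- P(D|A) = 0.0095, P(D|B) = 0.0426

Step 1: Find P(D)
P(D) = P(D|A)P(A) + P(D|B)P(B)
     = 0.0095 × 0.4513 + 0.0426 × 0.5487
     = 0.00428735 + 0.02337462
     = 0.02766197

Step 2: Apply Bayes' theorem
P(A|D) = P(D|A)P(A) / P(D)
       = 0.00428735 / 0.02766197
       = 0.1550
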